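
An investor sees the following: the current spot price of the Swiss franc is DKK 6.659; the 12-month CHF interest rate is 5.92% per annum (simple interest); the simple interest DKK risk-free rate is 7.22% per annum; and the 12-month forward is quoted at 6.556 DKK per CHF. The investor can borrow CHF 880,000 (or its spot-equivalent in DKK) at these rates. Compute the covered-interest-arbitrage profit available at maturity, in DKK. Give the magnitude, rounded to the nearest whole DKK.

T = 1 year.
Invest the CHF and cover forward: 880,000 × 1.059200 × 6.556 = DKK 6,110,821.38.
Convert at spot and invest in DKK: 880,000 × 6.659 × 1.072200 = DKK 6,283,006.22.
The quoted forward undervalues CHF, so borrow CHF, convert to DKK at spot, deposit the DKK at 7.22%, and buy CHF forward at 6.556 to cover the loan.
Profit = 6,283,006.22 − 6,110,821.38 = DKK 172,185.

DKK 172,185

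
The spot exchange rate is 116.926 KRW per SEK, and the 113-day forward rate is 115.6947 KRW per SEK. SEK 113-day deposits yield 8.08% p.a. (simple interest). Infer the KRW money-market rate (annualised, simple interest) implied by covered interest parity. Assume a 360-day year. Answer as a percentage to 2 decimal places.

T = 113/360 years.
CIP gives F = S · g_KRW/g_SEK, so g_KRW/g_SEK = 115.6947/116.926 = 0.9894694.
SEK growth factor: 1 + 0.0808×113/360 = 1.0253622.
So the KRW growth factor = 1.0145645.
r = (1.0145645 − 1)/(113/360) = 0.046400 → 4.64%.

4.64%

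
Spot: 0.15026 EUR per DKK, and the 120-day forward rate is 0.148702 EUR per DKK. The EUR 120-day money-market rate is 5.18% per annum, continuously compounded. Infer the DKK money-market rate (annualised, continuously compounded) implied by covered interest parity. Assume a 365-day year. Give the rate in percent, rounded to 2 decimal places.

T = 120/365 years.
By CIP, F/S equals the EUR-to-DKK growth ratio: 0.148702/0.15026 = 0.9896313.
EUR growth factor: e^(0.0518×120/365) = 1.017176.
That pins the DKK growth at 1.0278333.
Take logs: ln 1.0278333 / (120/365) = 0.083503, so 8.35%.

8.35%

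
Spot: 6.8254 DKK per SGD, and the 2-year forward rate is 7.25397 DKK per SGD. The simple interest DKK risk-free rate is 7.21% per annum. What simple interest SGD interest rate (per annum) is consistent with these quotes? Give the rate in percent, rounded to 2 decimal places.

T = 2 years.
F/S = 7.25397/6.8254 = 1.0627905 = (growth of DKK) / (growth of SGD).
The DKK side grows by 1 + 0.0721×2 = 1.144200.
That pins the SGD growth at 1.0765998.
(1.0765998 − 1)/T = 0.038300, i.e. 3.83%.

3.83%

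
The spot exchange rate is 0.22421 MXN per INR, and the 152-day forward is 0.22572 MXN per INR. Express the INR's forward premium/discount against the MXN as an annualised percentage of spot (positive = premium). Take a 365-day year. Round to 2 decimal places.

T = 152/365 years.
(F − S)/S = (0.22572 − 0.22421)/0.22421 = 0.0067348.
×(1/T) gives 1.62% p.a.

+1.62%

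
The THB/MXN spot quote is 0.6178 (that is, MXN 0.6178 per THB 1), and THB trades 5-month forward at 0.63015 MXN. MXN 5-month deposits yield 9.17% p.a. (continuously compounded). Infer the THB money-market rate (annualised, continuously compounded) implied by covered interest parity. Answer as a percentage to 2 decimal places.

T = 5/12 years.
F/S = 0.63015/0.6178 = 1.0199903 = (growth of MXN) / (growth of THB).
The MXN side grows by e^(0.0917×5/12) = 1.0389477.
So the THB growth factor = 1.0185859.
Take logs: ln 1.0185859 / (5/12) = 0.044197, so 4.42%.

4.42%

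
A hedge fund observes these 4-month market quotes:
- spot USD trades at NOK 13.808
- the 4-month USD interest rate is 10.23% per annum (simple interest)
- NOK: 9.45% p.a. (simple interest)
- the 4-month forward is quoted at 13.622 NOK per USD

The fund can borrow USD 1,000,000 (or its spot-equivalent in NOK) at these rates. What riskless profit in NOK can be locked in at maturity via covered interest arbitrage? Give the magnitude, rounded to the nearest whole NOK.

NOK 156,442

T = 4/12 years.
Keep in USD, deliver into the forward: 1,000,000·1.034100·13.622 = NOK 14,086,510.20.
Swap to NOK now, deposit: 1,000,000·13.808·1.031500 = NOK 14,242,952.00.
The quoted forward undervalues USD, so borrow USD, convert to NOK at spot, deposit the NOK at 9.45%, and buy USD forward at 13.622 to cover the loan.
Arbitrage profit = |14,086,510.20 − 14,242,952.00| = NOK 156,442.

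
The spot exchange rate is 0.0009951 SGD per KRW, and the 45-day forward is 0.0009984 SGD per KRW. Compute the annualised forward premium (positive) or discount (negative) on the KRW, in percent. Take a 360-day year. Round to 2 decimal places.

+2.65%

T = 45/360 years.
(F − S)/S = (0.0009984 − 0.0009951)/0.0009951 = 0.0033162.
×(1/T) gives 2.65% p.a.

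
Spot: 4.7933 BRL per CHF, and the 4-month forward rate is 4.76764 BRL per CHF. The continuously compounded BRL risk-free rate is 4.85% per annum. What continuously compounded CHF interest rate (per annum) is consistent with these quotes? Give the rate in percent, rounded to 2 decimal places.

T = 4/12 years.
CIP gives F = S · g_BRL/g_CHF, so g_BRL/g_CHF = 4.76764/4.7933 = 0.9946467.
The BRL side grows by e^(0.0485×4/12) = 1.0162981.
Hence g_CHF = 1.0217679.
r = ln(1.0217679)/(4/12) = 0.064603 → 6.46%.

6.46%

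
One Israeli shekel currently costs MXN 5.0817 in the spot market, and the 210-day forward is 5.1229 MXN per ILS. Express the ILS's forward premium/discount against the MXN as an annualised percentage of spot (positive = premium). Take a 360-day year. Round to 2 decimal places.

T = 210/360 years.
Period premium: (5.1229 − 5.0817)/5.0817 = 0.0081075.
Annualise by dividing by T: 0.0081075 / (210/360) = 0.013899 → 1.39%.

+1.39%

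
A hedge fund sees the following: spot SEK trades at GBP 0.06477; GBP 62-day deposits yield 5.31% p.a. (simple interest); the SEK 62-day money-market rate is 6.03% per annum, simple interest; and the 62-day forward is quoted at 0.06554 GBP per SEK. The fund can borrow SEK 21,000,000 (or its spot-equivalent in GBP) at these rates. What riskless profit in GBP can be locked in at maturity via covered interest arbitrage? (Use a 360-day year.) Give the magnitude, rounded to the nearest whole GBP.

GBP 18,025

T = 62/360 years.
Keep in SEK, deliver into the forward: 21,000,000·1.010385·0.06554 = GBP 1,390,633.29.
Swap to GBP now, deposit: 21,000,000·0.06477·1.009145 = GBP 1,372,608.75.
The quoted forward overvalues SEK, so borrow GBP, buy SEK at spot, deposit the SEK at 6.03%, and sell the proceeds forward at 0.06554.
Profit = 1,390,633.29 − 1,372,608.75 = GBP 18,025.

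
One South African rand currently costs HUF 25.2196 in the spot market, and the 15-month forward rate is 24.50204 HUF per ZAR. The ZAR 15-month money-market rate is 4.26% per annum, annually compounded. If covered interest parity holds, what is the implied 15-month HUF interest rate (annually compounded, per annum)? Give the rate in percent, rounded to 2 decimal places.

T = 15/12 years.
F/S = 24.50204/25.2196 = 0.9715475 = (growth of HUF) / (growth of ZAR).
ZAR growth factor: (1 + 0.0426)^(15/12) = 1.0535306.
That pins the HUF growth at 1.023555.
Annualise: 1.023555^(12/15) − 1 = 0.018800 = 1.88%.

1.88%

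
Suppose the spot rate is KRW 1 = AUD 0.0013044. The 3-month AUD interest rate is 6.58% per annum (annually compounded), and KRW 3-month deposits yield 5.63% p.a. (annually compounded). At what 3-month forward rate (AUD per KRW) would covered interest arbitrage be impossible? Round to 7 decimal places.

T = 3/12 years.
AUD accumulates by (1 + 0.0658)^(3/12) = 1.016059.
Growth of 1 KRW over T: (1 + 0.0563)^(3/12) = 1.0137872.
Forward (AUD per KRW) = 0.0013044 × 1.016059 / 1.0137872 = 0.001307323.

0.0013073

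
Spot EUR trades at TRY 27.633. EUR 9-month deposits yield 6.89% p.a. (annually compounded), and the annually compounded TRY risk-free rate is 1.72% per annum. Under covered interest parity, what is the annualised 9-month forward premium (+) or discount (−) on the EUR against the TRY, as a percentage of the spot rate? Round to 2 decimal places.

-4.87%

T = 9/12 years.
CIP forward (TRY per EUR) = 27.633 × 1.0128725/1.0512423 = 26.624410.
(F − S)/S ÷ T = (26.624410 − 27.633)/27.633/(9/12) = -0.048666 → -4.87%.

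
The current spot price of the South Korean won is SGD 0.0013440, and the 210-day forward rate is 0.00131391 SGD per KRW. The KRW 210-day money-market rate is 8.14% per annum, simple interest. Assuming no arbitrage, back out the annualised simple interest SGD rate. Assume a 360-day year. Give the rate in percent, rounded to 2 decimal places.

T = 210/360 years.
F/S = 0.00131391/0.001344 = 0.9776116 = (growth of SGD) / (growth of KRW).
The KRW side grows by 1 + 0.0814×210/360 = 1.0474833.
Hence g_SGD = 1.0240318.
r = (1.0240318 − 1)/(210/360) = 0.041197 → 4.12%.

4.12%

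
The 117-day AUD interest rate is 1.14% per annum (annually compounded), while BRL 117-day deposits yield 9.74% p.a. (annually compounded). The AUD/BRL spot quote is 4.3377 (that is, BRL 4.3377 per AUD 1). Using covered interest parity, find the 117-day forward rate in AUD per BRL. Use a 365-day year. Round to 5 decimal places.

0.22458

T = 117/365 years.
BRL accumulates by (1 + 0.0974)^(117/365) = 1.0302412.
AUD accumulates by (1 + 0.0114)^(117/365) = 1.0036402.
CIP: F = S · (grow BRL)/(grow AUD) = 4.3377 × 1.0302412/1.0036402 = 4.452669 BRL per AUD.
Quoted the other way: 1/4.452669 = 0.22458 AUD per BRL.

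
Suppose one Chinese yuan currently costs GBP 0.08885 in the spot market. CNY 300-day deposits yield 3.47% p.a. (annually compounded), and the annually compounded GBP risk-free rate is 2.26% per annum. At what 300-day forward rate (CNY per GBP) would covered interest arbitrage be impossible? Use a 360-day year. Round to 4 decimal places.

11.3658

T = 300/360 years.
GBP growth factor: (1 + 0.0226)^(300/360) = 1.01879817.
Growth of 1 CNY over T: (1 + 0.0347)^(300/360) = 1.02883416.
CIP: F = S · (grow GBP)/(grow CNY) = 0.08885 × 1.01879817/1.02883416 = 0.087983293 GBP per CNY.
Quoted the other way: 1/0.087983293 = 11.3658 CNY per GBP.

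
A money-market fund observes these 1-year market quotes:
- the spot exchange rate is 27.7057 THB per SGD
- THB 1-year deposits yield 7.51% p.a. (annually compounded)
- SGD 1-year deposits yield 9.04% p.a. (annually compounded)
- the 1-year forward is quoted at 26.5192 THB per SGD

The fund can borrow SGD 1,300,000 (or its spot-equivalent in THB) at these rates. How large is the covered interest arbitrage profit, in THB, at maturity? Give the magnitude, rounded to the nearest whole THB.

T = 1 year.
Invest the SGD and cover forward: 1,300,000 × 1.090400 × 26.5192 = THB 37,591,496.38.
Convert at spot and invest in THB: 1,300,000 × 27.7057 × 1.075100 = THB 38,722,317.49.
The quoted forward undervalues SGD, so borrow SGD, convert to THB at spot, deposit the THB at 7.51%, and buy SGD forward at 26.5192 to cover the loan.
Profit = 38,722,317.49 − 37,591,496.38 = THB 1,130,821.

THB 1,130,821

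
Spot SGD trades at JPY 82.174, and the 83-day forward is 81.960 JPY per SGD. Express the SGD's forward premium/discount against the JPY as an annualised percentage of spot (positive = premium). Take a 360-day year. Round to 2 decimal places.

T = 83/360 years.
SGD trades forward at -0.26042% vs spot over the period.
Annualise by dividing by T: -0.0026042 / (83/360) = -0.011295 → -1.13%.

-1.13%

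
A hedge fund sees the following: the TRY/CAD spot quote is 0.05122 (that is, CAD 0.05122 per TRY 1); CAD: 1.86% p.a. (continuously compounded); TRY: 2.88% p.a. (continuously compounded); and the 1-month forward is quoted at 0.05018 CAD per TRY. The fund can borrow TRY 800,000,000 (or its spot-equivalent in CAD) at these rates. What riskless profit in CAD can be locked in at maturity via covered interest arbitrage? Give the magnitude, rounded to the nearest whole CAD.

CAD 799,101

T = 1/12 years.
Keep in TRY, deliver into the forward: 800,000,000·1.0024028823·0.05018 = CAD 40,240,461.31.
Swap to CAD now, deposit: 800,000,000·0.05122·1.0015512019 = CAD 41,039,562.05.
The quoted forward undervalues TRY, so borrow TRY, convert to CAD at spot, deposit the CAD at 1.86%, and buy TRY forward at 0.05018 to cover the loan.
The gap between the two covered legs is CAD 799,101.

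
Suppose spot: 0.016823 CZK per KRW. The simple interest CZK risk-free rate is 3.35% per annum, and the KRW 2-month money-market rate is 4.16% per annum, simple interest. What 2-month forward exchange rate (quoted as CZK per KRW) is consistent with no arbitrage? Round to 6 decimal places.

T = 2/12 years.
CZK accumulates by 1 + 0.0335×2/12 = 1.0055833.
Growth of 1 KRW over T: 1 + 0.0416×2/12 = 1.0069333.
Forward (CZK per KRW) = 0.016823 × 1.0055833 / 1.0069333 = 0.01680045.

0.016800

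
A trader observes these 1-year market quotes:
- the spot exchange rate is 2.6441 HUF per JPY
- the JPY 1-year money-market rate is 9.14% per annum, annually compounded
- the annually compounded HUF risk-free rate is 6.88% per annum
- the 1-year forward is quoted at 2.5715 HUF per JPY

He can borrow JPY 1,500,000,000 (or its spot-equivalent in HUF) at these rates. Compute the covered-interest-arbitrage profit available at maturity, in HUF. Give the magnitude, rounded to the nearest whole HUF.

HUF 29,218,470

T = 1 year.
Route A — deposit JPY, sell forward: 1,500,000,000 × 1.091400 × 2.5715 = HUF 4,209,802,650.00.
Route B — convert at spot, deposit HUF: 1,500,000,000 × 2.6441 × 1.068800 = HUF 4,239,021,120.00.
The quoted forward undervalues JPY, so borrow JPY, convert to HUF at spot, deposit the HUF at 6.88%, and buy JPY forward at 2.5715 to cover the loan.
The gap between the two covered legs is HUF 29,218,470.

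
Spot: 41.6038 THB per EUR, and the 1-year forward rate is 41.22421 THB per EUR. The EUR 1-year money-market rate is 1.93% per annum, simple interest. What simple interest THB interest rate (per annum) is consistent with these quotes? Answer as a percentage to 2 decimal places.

T = 1 year.
F/S = 41.22421/41.6038 = 0.9908761 = (growth of THB) / (growth of EUR).
EUR growth factor: 1 + 0.0193×1 = 1.019300.
That pins the THB growth at 1.010000.
(1.010000 − 1)/T = 0.010000, i.e. 1.00%.

1.00%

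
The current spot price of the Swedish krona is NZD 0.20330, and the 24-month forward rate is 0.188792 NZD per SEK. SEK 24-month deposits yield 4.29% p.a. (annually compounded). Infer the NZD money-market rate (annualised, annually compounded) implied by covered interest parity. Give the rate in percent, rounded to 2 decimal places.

0.50%

T = 2 years.
CIP gives F = S · g_NZD/g_SEK, so g_NZD/g_SEK = 0.188792/0.2033 = 0.9286375.
The SEK side grows by (1 + 0.0429)^2 = 1.0876404.
That pins the NZD growth at 1.0100237.
r = 1.0100237^(1/2) − 1 = 0.004999 → 0.50%.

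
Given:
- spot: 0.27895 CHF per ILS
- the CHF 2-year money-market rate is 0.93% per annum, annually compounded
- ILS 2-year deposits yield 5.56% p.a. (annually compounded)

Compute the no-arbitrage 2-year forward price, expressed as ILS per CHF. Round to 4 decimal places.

T = 2 years.
CHF accumulates by (1 + 0.0093)^2 = 1.0186865.
ILS growth factor: (1 + 0.0556)^2 = 1.1142914.
CIP: F = S · (grow CHF)/(grow ILS) = 0.27895 × 1.0186865/1.1142914 = 0.2550164 CHF per ILS.
Invert for ILS per CHF: 1 / 0.2550164 = 3.9213.

3.9213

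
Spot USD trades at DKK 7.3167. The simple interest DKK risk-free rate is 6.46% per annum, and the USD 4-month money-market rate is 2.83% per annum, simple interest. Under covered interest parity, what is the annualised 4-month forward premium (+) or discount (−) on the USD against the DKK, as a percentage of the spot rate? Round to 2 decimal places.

+3.60%

T = 4/12 years.
F = S · g_DKK/g_USD = 7.3167 × 1.0215333/1.0094333 = 7.4044047.
(F − S)/S ÷ T = (7.4044047 − 7.3167)/7.3167/(4/12) = 0.035961 → 3.60%.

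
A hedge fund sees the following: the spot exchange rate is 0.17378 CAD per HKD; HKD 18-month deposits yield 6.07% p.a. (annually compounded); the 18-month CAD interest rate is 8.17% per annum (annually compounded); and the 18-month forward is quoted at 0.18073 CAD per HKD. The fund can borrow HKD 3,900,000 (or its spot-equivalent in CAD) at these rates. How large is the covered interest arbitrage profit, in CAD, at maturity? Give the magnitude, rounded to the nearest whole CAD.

CAD 7,514

T = 18/12 years.
Keep in HKD, deliver into the forward: 3,900,000·1.09241801·0.18073 = CAD 769,987.56.
Swap to CAD now, deposit: 3,900,000·0.17378·1.125020 = CAD 762,473.30.
The quoted forward overvalues HKD, so borrow CAD, buy HKD at spot, deposit the HKD at 6.07%, and sell the proceeds forward at 0.18073.
Profit = 769,987.56 − 762,473.30 = CAD 7,514.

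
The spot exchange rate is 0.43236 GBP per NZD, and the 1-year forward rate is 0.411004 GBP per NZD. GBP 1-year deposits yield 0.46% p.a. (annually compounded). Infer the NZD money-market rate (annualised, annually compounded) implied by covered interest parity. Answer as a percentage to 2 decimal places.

T = 1 year.
CIP gives F = S · g_GBP/g_NZD, so g_GBP/g_NZD = 0.411004/0.43236 = 0.9506060.
GBP growth factor: (1 + 0.0046)^1 = 1.004600.
Hence g_NZD = 1.0567996.
r = 1.0567996^(1/1) − 1 = 0.056800 → 5.68%.

5.68%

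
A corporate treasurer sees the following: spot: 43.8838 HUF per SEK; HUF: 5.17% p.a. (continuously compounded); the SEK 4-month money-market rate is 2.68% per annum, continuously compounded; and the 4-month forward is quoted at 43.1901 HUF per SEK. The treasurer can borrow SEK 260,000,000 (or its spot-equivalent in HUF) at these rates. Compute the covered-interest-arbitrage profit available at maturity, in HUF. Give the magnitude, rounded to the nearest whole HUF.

HUF 277,929,117

T = 4/12 years.
Invest the SEK and cover forward: 260,000,000 × 1.008973354641 × 43.1901 = HUF 11,330,191,621.91.
Convert at spot and invest in HUF: 260,000,000 × 43.8838 × 1.017382683925 = HUF 11,608,120,738.46.
The quoted forward undervalues SEK, so borrow SEK, convert to HUF at spot, deposit the HUF at 5.17%, and buy SEK forward at 43.1901 to cover the loan.
The gap between the two covered legs is HUF 277,929,117.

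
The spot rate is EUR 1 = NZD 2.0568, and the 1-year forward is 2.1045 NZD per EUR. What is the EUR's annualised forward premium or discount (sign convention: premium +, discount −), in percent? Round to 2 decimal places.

+2.32%

T = 1 year.
EUR trades forward at +2.31914% vs spot over the period.
Per annum: 0.0231914 / 1 = 0.023191 = 2.32%.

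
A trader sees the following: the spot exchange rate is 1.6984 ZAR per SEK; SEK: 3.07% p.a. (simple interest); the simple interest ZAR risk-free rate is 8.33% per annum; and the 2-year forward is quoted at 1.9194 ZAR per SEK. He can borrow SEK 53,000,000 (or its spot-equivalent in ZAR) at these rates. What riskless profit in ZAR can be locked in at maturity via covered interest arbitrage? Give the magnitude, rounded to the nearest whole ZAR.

ZAR 2,962,579

T = 2 years.
Invest the SEK and cover forward: 53,000,000 × 1.061400 × 1.9194 = ZAR 107,974,311.48.
Convert at spot and invest in ZAR: 53,000,000 × 1.6984 × 1.166600 = ZAR 105,011,732.32.
The quoted forward overvalues SEK, so borrow ZAR, buy SEK at spot, deposit the SEK at 3.07%, and sell the proceeds forward at 1.9194.
Profit = 107,974,311.48 − 105,011,732.32 = ZAR 2,962,579.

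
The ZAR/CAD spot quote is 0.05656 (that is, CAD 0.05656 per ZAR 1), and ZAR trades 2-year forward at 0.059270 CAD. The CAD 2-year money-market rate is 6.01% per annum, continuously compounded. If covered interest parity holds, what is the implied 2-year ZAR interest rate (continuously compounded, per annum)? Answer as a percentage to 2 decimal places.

T = 2 years.
CIP gives F = S · g_CAD/g_ZAR, so g_CAD/g_ZAR = 0.05927/0.05656 = 1.0479137.
The CAD side grows by e^(0.0601×2) = 1.1277224.
That pins the ZAR growth at 1.0761596.
r = ln(1.0761596)/2 = 0.036699 → 3.67%.

3.67%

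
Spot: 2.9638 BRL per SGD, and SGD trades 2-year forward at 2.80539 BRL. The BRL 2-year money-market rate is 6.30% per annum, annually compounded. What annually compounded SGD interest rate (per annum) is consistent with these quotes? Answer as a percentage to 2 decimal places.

T = 2 years.
CIP gives F = S · g_BRL/g_SGD, so g_BRL/g_SGD = 2.80539/2.9638 = 0.9465517.
BRL growth factor: (1 + 0.0630)^2 = 1.129969.
So the SGD growth factor = 1.1937742.
r = 1.1937742^(1/2) − 1 = 0.092600 → 9.26%.

9.26%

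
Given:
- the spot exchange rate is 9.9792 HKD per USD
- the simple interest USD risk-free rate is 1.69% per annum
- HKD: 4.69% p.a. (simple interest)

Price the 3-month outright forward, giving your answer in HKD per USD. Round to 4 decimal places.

10.0537

T = 3/12 years.
HKD growth factor: 1 + 0.0469×3/12 = 1.011725.
Growth of 1 USD over T: 1 + 0.0169×3/12 = 1.004225.
Forward (HKD per USD) = 9.9792 × 1.011725 / 1.004225 = 10.053729.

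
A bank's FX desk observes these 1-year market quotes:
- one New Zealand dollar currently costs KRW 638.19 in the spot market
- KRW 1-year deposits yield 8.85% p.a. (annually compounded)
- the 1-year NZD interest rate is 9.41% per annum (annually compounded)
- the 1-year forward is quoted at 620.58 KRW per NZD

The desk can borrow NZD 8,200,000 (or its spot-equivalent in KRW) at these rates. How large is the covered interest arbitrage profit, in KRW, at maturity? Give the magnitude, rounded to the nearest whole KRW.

T = 1 year.
Route A — deposit NZD, sell forward: 8,200,000 × 1.094100 × 620.58 = KRW 5,567,607,939.60.
Route B — convert at spot, deposit KRW: 8,200,000 × 638.19 × 1.088500 = KRW 5,696,292,483.00.
The quoted forward undervalues NZD, so borrow NZD, convert to KRW at spot, deposit the KRW at 8.85%, and buy NZD forward at 620.58 to cover the loan.
The gap between the two covered legs is KRW 128,684,543.

KRW 128,684,543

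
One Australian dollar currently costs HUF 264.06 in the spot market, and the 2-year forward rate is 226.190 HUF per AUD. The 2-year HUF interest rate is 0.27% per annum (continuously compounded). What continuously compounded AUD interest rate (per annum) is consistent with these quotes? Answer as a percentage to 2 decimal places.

T = 2 years.
CIP gives F = S · g_HUF/g_AUD, so g_HUF/g_AUD = 226.19/264.06 = 0.8565856.
HUF growth factor: e^(0.0027×2) = 1.0054146.
So the AUD growth factor = 1.1737468.
r = ln(1.1737468)/2 = 0.080101 → 8.01%.

8.01%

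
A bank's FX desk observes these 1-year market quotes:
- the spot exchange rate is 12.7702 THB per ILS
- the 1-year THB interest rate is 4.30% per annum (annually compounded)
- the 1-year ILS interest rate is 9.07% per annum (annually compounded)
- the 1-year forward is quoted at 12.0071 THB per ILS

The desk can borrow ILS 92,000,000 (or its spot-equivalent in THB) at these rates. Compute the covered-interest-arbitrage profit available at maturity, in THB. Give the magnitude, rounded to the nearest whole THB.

THB 20,532,066

T = 1 year.
Route A — deposit ILS, sell forward: 92,000,000 × 1.090700 × 12.0071 = THB 1,204,845,245.24.
Route B — convert at spot, deposit THB: 92,000,000 × 12.7702 × 1.043000 = THB 1,225,377,311.20.
The quoted forward undervalues ILS, so borrow ILS, convert to THB at spot, deposit the THB at 4.30%, and buy ILS forward at 12.0071 to cover the loan.
Arbitrage profit = |1,204,845,245.24 − 1,225,377,311.20| = THB 20,532,066.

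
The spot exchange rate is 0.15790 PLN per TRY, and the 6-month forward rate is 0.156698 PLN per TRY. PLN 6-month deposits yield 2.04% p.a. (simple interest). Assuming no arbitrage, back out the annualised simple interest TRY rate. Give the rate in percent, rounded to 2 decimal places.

3.59%

T = 6/12 years.
CIP gives F = S · g_PLN/g_TRY, so g_PLN/g_TRY = 0.156698/0.1579 = 0.9923876.
The PLN side grows by 1 + 0.0204×6/12 = 1.010200.
Hence g_TRY = 1.017949.
r = (1.017949 − 1)/(6/12) = 0.035898 → 3.59%.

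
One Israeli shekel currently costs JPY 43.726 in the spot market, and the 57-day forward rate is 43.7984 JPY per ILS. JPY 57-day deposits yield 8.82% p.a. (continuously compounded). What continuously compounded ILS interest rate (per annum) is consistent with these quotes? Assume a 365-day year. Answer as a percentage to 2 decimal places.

T = 57/365 years.
By CIP, F/S equals the JPY-to-ILS growth ratio: 43.7984/43.726 = 1.0016558.
The JPY side grows by e^(0.0882×57/365) = 1.013869.
So the ILS growth factor = 1.012193.
Take logs: ln 1.012193 / (57/365) = 0.077606, so 7.76%.

7.76%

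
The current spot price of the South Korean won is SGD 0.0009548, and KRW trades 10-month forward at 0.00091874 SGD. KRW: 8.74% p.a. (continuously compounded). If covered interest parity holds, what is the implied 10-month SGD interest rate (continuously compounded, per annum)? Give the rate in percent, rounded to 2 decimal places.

T = 10/12 years.
CIP gives F = S · g_SGD/g_KRW, so g_SGD/g_KRW = 0.00091874/0.0009548 = 0.9622329.
The KRW side grows by e^(0.0874×10/12) = 1.0755513.
That pins the SGD growth at 1.0349308.
r = ln(1.0349308)/(10/12) = 0.041201 → 4.12%.

4.12%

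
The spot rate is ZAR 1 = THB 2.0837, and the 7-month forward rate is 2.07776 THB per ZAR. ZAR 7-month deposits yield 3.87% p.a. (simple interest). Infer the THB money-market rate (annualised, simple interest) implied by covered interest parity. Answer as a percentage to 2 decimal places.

3.37%

T = 7/12 years.
F/S = 2.07776/2.0837 = 0.9971493 = (growth of THB) / (growth of ZAR).
ZAR growth factor: 1 + 0.0387×7/12 = 1.022575.
Hence g_THB = 1.0196599.
(1.0196599 − 1)/T = 0.033703, i.e. 3.37%.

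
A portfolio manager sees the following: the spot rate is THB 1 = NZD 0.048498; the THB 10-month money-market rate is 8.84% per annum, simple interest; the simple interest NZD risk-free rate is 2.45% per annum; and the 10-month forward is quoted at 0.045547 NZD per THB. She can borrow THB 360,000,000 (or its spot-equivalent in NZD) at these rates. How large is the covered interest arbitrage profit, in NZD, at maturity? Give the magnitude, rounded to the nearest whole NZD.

T = 10/12 years.
Route A — deposit THB, sell forward: 360,000,000 × 1.0736666667 × 0.045547 = NZD 17,604,826.44.
Route B — convert at spot, deposit NZD: 360,000,000 × 0.048498 × 1.0204166667 = NZD 17,815,740.30.
The quoted forward undervalues THB, so borrow THB, convert to NZD at spot, deposit the NZD at 2.45%, and buy THB forward at 0.045547 to cover the loan.
The gap between the two covered legs is NZD 210,914.

NZD 210,914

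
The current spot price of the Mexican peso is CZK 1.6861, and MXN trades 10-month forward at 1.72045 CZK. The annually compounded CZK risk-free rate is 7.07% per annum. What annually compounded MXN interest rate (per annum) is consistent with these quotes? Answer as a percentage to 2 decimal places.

T = 10/12 years.
By CIP, F/S equals the CZK-to-MXN growth ratio: 1.72045/1.6861 = 1.0203725.
The CZK side grows by (1 + 0.0707)^(10/12) = 1.0585787.
That pins the MXN growth at 1.0374434.
r = 1.0374434^(12/10) − 1 = 0.045099 → 4.51%.

4.51%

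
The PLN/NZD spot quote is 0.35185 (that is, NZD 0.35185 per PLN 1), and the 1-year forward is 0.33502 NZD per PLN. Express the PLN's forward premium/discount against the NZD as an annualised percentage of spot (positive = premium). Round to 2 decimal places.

-4.78%

T = 1 year.
(F − S)/S = (0.33502 − 0.35185)/0.35185 = -0.0478329.
Per annum: -0.0478329 / 1 = -0.047833 = -4.78%.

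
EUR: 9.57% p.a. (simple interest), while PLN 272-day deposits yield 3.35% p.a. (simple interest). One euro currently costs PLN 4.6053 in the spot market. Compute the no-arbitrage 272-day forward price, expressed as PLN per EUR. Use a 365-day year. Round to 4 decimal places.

4.4060

T = 272/365 years.
PLN accumulates by 1 + 0.0335×272/365 = 1.0249644.
EUR accumulates by 1 + 0.0957×272/365 = 1.0713162.
Forward (PLN per EUR) = 4.6053 × 1.0249644 / 1.0713162 = 4.406046.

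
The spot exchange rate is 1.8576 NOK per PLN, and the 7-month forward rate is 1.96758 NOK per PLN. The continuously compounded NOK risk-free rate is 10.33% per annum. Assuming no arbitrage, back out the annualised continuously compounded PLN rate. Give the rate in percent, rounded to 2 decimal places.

T = 7/12 years.
F/S = 1.96758/1.8576 = 1.0592054 = (growth of NOK) / (growth of PLN).
NOK growth factor: e^(0.1033×7/12) = 1.0621109.
That pins the PLN growth at 1.0027431.
Take logs: ln 1.0027431 / (7/12) = 0.004696, so 0.47%.

0.47%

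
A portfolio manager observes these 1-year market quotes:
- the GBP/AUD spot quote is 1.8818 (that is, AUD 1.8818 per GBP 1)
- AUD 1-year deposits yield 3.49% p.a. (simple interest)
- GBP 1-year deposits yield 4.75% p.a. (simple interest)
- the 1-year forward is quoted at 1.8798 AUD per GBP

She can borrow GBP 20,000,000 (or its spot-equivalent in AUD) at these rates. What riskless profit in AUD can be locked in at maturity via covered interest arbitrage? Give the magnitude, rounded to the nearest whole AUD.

AUD 432,314

T = 1 year.
Invest the GBP and cover forward: 20,000,000 × 1.047500 × 1.8798 = AUD 39,381,810.00.
Convert at spot and invest in AUD: 20,000,000 × 1.8818 × 1.034900 = AUD 38,949,496.40.
The quoted forward overvalues GBP, so borrow AUD, buy GBP at spot, deposit the GBP at 4.75%, and sell the proceeds forward at 1.8798.
The gap between the two covered legs is AUD 432,314.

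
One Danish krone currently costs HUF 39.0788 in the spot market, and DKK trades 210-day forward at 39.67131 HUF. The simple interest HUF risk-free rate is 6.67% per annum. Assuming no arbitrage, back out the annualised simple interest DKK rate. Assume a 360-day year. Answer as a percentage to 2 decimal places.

T = 210/360 years.
CIP gives F = S · g_HUF/g_DKK, so g_HUF/g_DKK = 39.67131/39.0788 = 1.0151619.
HUF growth factor: 1 + 0.0667×210/360 = 1.0389083.
That pins the DKK growth at 1.0233917.
r = (1.0233917 − 1)/(210/360) = 0.040100 → 4.01%.

4.01%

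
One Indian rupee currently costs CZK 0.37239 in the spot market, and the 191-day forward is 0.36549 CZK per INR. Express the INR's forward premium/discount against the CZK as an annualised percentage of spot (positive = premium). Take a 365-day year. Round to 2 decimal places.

T = 191/365 years.
Period premium: (0.36549 − 0.37239)/0.37239 = -0.0185290.
×(1/T) gives -3.54% p.a.

-3.54%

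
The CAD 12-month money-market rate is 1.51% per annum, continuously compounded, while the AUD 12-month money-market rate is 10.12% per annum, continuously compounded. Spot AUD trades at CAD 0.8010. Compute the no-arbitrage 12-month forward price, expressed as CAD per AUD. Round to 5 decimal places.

0.73492

T = 1 year.
Growth of 1 CAD over T: e^(0.0151×1) = 1.0152146.
AUD accumulates by e^(0.1012×1) = 1.1064979.
CIP: F = S · (grow CAD)/(grow AUD) = 0.801 × 1.0152146/1.1064979 = 0.7349195 CAD per AUD.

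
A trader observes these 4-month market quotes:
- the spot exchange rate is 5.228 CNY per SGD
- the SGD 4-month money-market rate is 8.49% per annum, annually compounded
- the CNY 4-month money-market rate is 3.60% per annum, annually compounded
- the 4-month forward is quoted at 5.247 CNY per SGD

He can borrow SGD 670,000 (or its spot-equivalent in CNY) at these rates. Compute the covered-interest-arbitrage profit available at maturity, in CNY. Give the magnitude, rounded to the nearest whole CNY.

T = 4/12 years.
Keep in SGD, deliver into the forward: 670,000·1.027534872·5.247 = CNY 3,612,288.57.
Swap to CNY now, deposit: 670,000·5.228·1.011858813 = CNY 3,544,298.58.
The quoted forward overvalues SGD, so borrow CNY, buy SGD at spot, deposit the SGD at 8.49%, and sell the proceeds forward at 5.247.
Profit = 3,612,288.57 − 3,544,298.58 = CNY 67,990.

CNY 67,990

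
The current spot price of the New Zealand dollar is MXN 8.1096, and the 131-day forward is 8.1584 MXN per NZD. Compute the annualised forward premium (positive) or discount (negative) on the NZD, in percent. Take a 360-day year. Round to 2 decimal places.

T = 131/360 years.
Period premium: (8.1584 − 8.1096)/8.1096 = 0.0060176.
Annualise by dividing by T: 0.0060176 / (131/360) = 0.016537 → 1.65%.

+1.65%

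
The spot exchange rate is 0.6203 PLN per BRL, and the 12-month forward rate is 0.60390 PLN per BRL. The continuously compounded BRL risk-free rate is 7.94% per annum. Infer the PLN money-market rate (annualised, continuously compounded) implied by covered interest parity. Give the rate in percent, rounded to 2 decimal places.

T = 1 year.
F/S = 0.6039/0.6203 = 0.9735612 = (growth of PLN) / (growth of BRL).
BRL growth factor: e^(0.0794×1) = 1.0826373.
So the PLN growth factor = 1.0540137.
Take logs: ln 1.0540137 / 1 = 0.052605, so 5.26%.

5.26%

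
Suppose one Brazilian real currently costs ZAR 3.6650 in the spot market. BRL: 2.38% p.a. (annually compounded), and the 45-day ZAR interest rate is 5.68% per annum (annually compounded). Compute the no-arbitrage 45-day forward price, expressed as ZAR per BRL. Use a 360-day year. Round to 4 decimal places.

T = 45/360 years.
ZAR growth factor: (1 + 0.0568)^(45/360) = 1.0069296.
BRL growth factor: (1 + 0.0238)^(45/360) = 1.0029445.
CIP: F = S · (grow ZAR)/(grow BRL) = 3.665 × 1.0069296/1.0029445 = 3.679563 ZAR per BRL.

3.6796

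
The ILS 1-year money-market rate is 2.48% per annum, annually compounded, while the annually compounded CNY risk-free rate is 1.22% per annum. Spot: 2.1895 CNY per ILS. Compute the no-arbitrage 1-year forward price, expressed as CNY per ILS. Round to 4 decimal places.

2.1626

T = 1 year.
CNY growth factor: (1 + 0.0122)^1 = 1.012200.
ILS growth factor: (1 + 0.0248)^1 = 1.024800.
CIP: F = S · (grow CNY)/(grow ILS) = 2.1895 × 1.012200/1.024800 = 2.162580 CNY per ILS.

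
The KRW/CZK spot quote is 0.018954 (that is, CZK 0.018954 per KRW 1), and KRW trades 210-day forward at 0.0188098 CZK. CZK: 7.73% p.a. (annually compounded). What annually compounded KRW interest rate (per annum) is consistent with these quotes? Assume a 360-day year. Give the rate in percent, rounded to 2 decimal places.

T = 210/360 years.
F/S = 0.0188098/0.018954 = 0.9923921 = (growth of CZK) / (growth of KRW).
The CZK side grows by (1 + 0.0773)^(210/360) = 1.0443908.
Hence g_KRW = 1.0523973.
Annualise: 1.0523973^(360/210) − 1 = 0.091497 = 9.15%.

9.15%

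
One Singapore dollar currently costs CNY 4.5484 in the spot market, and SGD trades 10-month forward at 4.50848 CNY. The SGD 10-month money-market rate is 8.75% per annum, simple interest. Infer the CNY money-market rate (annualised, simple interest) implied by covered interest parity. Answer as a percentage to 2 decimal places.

7.62%

T = 10/12 years.
F/S = 4.50848/4.5484 = 0.9912233 = (growth of CNY) / (growth of SGD).
The SGD side grows by 1 + 0.0875×10/12 = 1.0729167.
That pins the CNY growth at 1.063500.
(1.063500 − 1)/T = 0.076200, i.e. 7.62%.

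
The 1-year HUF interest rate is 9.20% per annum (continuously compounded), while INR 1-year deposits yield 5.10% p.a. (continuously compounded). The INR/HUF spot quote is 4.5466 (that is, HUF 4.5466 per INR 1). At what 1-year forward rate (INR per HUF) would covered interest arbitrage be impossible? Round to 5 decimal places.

T = 1 year.
Growth of 1 HUF over T: e^(0.0920×1) = 1.0963648.
Growth of 1 INR over T: e^(0.0510×1) = 1.0523229.
Forward (HUF per INR) = 4.5466 × 1.0963648 / 1.0523229 = 4.736885.
Invert for INR per HUF: 1 / 4.736885 = 0.21111.

0.21111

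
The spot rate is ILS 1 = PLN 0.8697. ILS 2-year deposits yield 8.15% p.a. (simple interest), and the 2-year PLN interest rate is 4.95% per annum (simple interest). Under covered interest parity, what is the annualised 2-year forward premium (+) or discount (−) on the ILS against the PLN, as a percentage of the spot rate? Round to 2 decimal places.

-2.75%

T = 2 years.
No-arbitrage forward: 0.8697 × 1.099000 / 1.163000 = 0.8218403 PLN/ILS.
(F − S)/S ÷ T = (0.8218403 − 0.8697)/0.8697/2 = -0.027515 → -2.75%.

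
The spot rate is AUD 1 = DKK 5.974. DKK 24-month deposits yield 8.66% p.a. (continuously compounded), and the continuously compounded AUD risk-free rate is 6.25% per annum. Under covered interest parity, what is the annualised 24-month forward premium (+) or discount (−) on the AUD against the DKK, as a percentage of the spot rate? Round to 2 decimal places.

T = 2 years.
CIP forward (DKK per AUD) = 5.974 × 1.1891039/1.1331485 = 6.268999.
Annualised premium = (F − S)/S × (1/T) = (6.268999 − 5.974)/5.974 ÷ 2 = 2.47%.

+2.47%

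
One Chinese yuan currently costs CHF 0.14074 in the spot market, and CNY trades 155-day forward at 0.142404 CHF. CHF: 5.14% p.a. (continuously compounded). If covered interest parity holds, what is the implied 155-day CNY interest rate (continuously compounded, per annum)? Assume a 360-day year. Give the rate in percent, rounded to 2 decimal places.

2.41%

T = 155/360 years.
By CIP, F/S equals the CHF-to-CNY growth ratio: 0.142404/0.14074 = 1.0118232.
CHF growth factor: e^(0.0514×155/360) = 1.0223773.
So the CNY growth factor = 1.0104308.
r = ln(1.0104308)/(155/360) = 0.024101 → 2.41%.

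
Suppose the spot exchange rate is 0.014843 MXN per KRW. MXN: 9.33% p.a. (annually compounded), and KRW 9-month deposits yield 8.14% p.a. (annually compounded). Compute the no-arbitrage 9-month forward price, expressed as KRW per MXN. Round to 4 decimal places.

T = 9/12 years.
MXN growth factor: (1 + 0.0933)^(9/12) = 1.06918907.
KRW accumulates by (1 + 0.0814)^(9/12) = 1.06044897.
Forward (MXN per KRW) = 0.014843 × 1.06918907 / 1.06044897 = 0.014965334.
Quoted the other way: 1/0.014965334 = 66.8211 KRW per MXN.

66.8211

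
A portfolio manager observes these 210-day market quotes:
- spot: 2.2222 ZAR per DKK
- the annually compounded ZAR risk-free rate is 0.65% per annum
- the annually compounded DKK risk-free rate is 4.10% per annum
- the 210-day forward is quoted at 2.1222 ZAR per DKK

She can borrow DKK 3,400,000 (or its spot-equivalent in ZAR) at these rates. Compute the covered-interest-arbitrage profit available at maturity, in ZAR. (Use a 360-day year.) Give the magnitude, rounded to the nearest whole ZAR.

T = 210/360 years.
Keep in DKK, deliver into the forward: 3,400,000·1.023716238·2.1222 = ZAR 7,386,604.04.
Swap to ZAR now, deposit: 3,400,000·2.2222·1.003786548 = ZAR 7,584,089.19.
The quoted forward undervalues DKK, so borrow DKK, convert to ZAR at spot, deposit the ZAR at 0.65%, and buy DKK forward at 2.1222 to cover the loan.
Arbitrage profit = |7,386,604.04 − 7,584,089.19| = ZAR 197,485.

ZAR 197,485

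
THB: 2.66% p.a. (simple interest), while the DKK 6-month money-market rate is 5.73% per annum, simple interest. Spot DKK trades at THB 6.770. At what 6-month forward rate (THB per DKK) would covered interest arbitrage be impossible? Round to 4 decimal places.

6.6690

T = 6/12 years.
THB accumulates by 1 + 0.0266×6/12 = 1.013300.
DKK accumulates by 1 + 0.0573×6/12 = 1.028650.
Forward (THB per DKK) = 6.77 × 1.013300 / 1.028650 = 6.668975.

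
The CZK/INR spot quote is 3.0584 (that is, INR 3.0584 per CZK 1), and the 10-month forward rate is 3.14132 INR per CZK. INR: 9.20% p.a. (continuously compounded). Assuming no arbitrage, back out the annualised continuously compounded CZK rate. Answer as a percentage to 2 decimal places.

T = 10/12 years.
By CIP, F/S equals the INR-to-CZK growth ratio: 3.14132/3.0584 = 1.0271122.
The INR side grows by e^(0.0920×10/12) = 1.0796821.
That pins the CZK growth at 1.0511822.
r = ln(1.0511822)/(10/12) = 0.059899 → 5.99%.

5.99%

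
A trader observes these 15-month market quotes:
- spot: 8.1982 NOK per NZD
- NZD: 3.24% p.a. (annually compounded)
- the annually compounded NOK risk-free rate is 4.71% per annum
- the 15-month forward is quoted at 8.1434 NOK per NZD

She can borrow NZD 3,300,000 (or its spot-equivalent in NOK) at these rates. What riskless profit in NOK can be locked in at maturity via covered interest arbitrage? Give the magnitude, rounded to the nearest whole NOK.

T = 15/12 years.
Keep in NZD, deliver into the forward: 3,300,000·1.0406627149·8.1434 = NOK 27,965,958.08.
Swap to NOK now, deposit: 3,300,000·8.1982·1.059217627 = NOK 28,656,137.23.
The quoted forward undervalues NZD, so borrow NZD, convert to NOK at spot, deposit the NOK at 4.71%, and buy NZD forward at 8.1434 to cover the loan.
Profit = 28,656,137.23 − 27,965,958.08 = NOK 690,179.

NOK 690,179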